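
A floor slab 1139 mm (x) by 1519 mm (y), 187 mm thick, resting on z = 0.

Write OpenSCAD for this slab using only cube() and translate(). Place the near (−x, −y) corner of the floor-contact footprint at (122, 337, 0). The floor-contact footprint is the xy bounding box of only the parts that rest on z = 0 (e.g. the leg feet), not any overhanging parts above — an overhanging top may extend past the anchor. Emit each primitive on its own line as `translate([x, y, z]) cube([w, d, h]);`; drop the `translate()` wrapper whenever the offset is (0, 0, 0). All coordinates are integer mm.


translate([122, 337, 0]) cube([1139, 1519, 187]);


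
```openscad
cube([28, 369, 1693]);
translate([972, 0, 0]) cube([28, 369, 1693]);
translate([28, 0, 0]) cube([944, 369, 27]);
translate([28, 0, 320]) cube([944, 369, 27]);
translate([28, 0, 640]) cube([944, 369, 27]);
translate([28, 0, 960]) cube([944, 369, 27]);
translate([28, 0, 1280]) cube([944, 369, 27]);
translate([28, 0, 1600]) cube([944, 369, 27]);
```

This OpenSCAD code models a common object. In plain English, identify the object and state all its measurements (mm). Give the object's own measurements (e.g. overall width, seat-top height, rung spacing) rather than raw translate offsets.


An open bookshelf. Two side panels, each 28 mm thick, 369 mm deep and 1693 mm tall, stand 1000 mm apart (outside-to-outside). Between them sit 6 shelves, each 27 mm thick and 369 mm deep, spanning the full gap between the sides. The bottom shelf rests on the floor (its underside at z = 0) and the clear gap between one shelf's top and the next shelf's underside is 293 mm.


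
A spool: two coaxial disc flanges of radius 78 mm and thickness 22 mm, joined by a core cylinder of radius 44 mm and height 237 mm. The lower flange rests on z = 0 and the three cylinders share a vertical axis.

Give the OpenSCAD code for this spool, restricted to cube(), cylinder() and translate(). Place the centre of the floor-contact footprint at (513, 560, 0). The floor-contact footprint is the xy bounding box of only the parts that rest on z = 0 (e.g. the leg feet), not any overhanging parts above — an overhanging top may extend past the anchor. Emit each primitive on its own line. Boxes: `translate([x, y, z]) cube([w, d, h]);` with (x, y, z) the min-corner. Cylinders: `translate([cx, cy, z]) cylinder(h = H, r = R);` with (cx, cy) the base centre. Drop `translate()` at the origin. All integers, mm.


translate([513, 560, 0]) cylinder(h = 22, r = 78);
translate([513, 560, 22]) cylinder(h = 237, r = 44);
translate([513, 560, 259]) cylinder(h = 22, r = 78);


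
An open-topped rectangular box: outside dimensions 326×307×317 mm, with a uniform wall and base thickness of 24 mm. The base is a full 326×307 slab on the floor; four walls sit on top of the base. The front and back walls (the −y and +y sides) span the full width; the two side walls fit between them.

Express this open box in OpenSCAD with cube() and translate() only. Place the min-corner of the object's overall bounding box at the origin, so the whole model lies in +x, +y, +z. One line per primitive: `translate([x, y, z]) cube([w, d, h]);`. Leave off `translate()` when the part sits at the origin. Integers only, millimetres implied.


cube([326, 307, 24]);
translate([0, 0, 24]) cube([326, 24, 293]);
translate([0, 283, 24]) cube([326, 24, 293]);
translate([0, 24, 24]) cube([24, 259, 293]);
translate([302, 24, 24]) cube([24, 259, 293]);


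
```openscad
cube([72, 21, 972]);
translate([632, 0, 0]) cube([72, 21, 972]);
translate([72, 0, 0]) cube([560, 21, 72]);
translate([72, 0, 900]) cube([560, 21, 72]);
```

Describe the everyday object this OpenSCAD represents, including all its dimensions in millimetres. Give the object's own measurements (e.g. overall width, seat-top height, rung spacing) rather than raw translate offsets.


A rectangular picture frame lying in the x–z plane (depth along y). The opening is 560 mm wide (x) by 828 mm tall (z), surrounded by a border 72 mm wide on all four sides. The frame is 21 mm deep and is made of two full-height vertical stiles with two horizontal rails fitted between them.


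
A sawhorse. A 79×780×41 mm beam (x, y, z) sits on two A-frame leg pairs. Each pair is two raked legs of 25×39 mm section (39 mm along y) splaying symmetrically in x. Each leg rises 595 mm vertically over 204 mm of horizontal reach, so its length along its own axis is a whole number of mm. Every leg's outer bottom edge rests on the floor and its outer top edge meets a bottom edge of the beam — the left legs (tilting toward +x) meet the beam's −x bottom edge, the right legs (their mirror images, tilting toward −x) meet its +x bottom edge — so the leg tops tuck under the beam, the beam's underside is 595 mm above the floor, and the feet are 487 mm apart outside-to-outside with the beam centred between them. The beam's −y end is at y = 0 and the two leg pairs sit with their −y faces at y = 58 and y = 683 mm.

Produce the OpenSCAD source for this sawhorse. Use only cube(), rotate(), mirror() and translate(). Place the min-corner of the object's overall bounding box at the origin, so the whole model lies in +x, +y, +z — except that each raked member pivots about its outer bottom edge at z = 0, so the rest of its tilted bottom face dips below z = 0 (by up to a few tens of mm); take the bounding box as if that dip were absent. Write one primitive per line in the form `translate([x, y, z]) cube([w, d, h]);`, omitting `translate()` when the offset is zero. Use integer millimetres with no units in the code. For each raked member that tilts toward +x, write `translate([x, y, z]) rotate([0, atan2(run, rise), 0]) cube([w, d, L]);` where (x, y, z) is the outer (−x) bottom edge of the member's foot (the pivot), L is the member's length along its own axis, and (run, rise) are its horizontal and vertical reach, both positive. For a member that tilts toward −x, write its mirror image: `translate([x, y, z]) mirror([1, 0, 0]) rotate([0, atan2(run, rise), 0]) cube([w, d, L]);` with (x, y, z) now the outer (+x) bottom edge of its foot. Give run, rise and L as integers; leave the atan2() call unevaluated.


translate([204, 0, 595]) cube([79, 780, 41]);
translate([0, 58, 0]) rotate([0, atan2(204, 595), 0]) cube([25, 39, 629]);
translate([487, 58, 0]) mirror([1, 0, 0]) rotate([0, atan2(204, 595), 0]) cube([25, 39, 629]);
translate([0, 683, 0]) rotate([0, atan2(204, 595), 0]) cube([25, 39, 629]);
translate([487, 683, 0]) mirror([1, 0, 0]) rotate([0, atan2(204, 595), 0]) cube([25, 39, 629]);


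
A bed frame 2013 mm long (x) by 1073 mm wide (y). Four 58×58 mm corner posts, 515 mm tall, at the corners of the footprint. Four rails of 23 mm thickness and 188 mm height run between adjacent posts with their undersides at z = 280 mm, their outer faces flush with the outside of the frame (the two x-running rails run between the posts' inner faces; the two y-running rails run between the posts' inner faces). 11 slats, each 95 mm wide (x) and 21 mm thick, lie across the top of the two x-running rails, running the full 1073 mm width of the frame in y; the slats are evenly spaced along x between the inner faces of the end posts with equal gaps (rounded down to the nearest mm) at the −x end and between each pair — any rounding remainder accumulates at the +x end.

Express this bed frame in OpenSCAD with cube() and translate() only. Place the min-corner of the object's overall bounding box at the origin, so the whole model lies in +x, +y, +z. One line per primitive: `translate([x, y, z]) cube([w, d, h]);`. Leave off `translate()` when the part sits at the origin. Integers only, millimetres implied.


cube([58, 58, 515]);
translate([0, 1015, 0]) cube([58, 58, 515]);
translate([1955, 0, 0]) cube([58, 58, 515]);
translate([1955, 1015, 0]) cube([58, 58, 515]);
translate([58, 0, 280]) cube([1897, 23, 188]);
translate([58, 1050, 280]) cube([1897, 23, 188]);
translate([0, 58, 280]) cube([23, 957, 188]);
translate([1990, 58, 280]) cube([23, 957, 188]);
translate([129, 0, 468]) cube([95, 1073, 21]);
translate([295, 0, 468]) cube([95, 1073, 21]);
translate([461, 0, 468]) cube([95, 1073, 21]);
translate([627, 0, 468]) cube([95, 1073, 21]);
translate([793, 0, 468]) cube([95, 1073, 21]);
translate([959, 0, 468]) cube([95, 1073, 21]);
translate([1125, 0, 468]) cube([95, 1073, 21]);
translate([1291, 0, 468]) cube([95, 1073, 21]);
translate([1457, 0, 468]) cube([95, 1073, 21]);
translate([1623, 0, 468]) cube([95, 1073, 21]);
translate([1789, 0, 468]) cube([95, 1073, 21]);


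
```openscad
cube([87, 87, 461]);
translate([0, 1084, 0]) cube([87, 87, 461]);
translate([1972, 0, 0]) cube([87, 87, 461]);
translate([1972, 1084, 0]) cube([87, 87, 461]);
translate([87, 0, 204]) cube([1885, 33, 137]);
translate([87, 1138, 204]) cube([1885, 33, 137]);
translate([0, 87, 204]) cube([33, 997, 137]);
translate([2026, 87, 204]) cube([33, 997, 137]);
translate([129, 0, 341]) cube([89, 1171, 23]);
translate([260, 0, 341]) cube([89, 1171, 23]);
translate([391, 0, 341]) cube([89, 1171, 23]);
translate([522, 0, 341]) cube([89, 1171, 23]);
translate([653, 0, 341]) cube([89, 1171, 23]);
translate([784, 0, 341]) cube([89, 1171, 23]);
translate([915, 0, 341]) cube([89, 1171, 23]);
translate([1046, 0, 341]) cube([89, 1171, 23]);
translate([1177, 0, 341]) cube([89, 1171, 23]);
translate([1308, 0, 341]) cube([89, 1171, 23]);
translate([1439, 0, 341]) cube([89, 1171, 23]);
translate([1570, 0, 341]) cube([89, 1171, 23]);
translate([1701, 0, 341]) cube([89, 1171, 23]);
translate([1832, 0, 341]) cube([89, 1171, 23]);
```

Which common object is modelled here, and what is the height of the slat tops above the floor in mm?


A bed frame. The slat-top height is 364 mm.

Four posts, four rails, and a row of slats — a bed frame. Slats sit on the rails at z = 204 + 137 = 341; with slat thickness 23, the top is 364 mm.


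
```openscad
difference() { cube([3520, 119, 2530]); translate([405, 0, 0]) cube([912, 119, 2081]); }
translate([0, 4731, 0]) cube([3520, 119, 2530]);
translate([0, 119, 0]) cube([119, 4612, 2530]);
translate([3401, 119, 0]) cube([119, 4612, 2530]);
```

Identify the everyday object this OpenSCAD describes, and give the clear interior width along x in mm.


A single room. The interior width is 3282 mm.

Four walls enclosing a rectangle with a door in the front wall — a room. Outside width 3520 minus two 119 mm walls gives 3282 mm.


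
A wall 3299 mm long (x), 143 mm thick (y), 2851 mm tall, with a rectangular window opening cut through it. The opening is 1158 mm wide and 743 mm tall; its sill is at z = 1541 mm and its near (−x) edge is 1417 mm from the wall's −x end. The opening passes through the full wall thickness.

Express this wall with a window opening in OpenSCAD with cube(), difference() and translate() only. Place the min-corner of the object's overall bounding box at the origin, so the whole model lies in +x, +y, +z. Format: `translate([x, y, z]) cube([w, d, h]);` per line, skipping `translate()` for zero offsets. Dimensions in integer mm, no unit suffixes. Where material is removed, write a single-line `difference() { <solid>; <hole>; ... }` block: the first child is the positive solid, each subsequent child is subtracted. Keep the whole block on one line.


difference() { cube([3299, 143, 2851]); translate([1417, 0, 1541]) cube([1158, 143, 743]); }


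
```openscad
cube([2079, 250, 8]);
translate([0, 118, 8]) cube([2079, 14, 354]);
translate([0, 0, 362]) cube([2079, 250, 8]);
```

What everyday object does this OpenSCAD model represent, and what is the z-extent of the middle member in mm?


An I-beam. The web height is 354 mm.

Two wide flanges with a thin centred web — an I-beam. Overall 370 mm minus two 8 mm flanges gives a web of 370 − 2·8 = 354 mm.


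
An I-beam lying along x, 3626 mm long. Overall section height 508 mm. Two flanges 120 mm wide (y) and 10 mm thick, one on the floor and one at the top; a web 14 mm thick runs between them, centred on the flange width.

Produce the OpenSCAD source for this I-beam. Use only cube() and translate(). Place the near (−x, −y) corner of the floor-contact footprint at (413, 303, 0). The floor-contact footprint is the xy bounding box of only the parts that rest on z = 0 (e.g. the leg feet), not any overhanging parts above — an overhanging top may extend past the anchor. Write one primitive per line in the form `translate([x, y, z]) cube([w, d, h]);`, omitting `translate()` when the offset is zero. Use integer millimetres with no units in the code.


translate([413, 303, 0]) cube([3626, 120, 10]);
translate([413, 356, 10]) cube([3626, 14, 488]);
translate([413, 303, 498]) cube([3626, 120, 10]);


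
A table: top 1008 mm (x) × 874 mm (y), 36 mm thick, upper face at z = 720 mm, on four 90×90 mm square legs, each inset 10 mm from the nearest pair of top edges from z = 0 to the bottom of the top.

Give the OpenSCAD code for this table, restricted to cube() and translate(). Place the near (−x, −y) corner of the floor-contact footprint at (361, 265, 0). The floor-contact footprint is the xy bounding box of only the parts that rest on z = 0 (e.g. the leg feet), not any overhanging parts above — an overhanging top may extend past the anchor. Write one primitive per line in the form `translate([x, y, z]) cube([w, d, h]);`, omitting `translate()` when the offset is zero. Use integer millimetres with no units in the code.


translate([351, 255, 684]) cube([1008, 874, 36]);
translate([361, 265, 0]) cube([90, 90, 684]);
translate([1259, 265, 0]) cube([90, 90, 684]);
translate([361, 1029, 0]) cube([90, 90, 684]);
translate([1259, 1029, 0]) cube([90, 90, 684]);


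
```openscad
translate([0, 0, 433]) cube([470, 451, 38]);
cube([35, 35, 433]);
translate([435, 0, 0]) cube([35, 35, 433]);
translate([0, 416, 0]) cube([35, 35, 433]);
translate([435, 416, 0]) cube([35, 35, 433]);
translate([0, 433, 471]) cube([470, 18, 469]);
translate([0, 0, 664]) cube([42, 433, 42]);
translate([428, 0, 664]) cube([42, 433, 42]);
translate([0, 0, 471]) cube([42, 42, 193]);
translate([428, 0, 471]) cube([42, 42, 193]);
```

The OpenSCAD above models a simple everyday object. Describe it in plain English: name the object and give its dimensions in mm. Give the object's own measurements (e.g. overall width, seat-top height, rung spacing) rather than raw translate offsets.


A chair. The seat is a 470×451×38 mm slab with its top at z = 471 mm, on four 35×35 mm corner legs (flush with the seat edges, standing on z = 0). A flat backrest 18 mm thick, 469 mm tall, spans the full seat width and rises from the seat top along its +y edge, rear face flush with the rear of the seat. Two armrests of 42×42 mm section run along each side from the seat's front edge to the front of the backrest, top faces 235 mm above the seat top and outer faces flush with the seat's x-edges; a 42×42 mm post under the front of each armrest stands on the seat at the front corner.


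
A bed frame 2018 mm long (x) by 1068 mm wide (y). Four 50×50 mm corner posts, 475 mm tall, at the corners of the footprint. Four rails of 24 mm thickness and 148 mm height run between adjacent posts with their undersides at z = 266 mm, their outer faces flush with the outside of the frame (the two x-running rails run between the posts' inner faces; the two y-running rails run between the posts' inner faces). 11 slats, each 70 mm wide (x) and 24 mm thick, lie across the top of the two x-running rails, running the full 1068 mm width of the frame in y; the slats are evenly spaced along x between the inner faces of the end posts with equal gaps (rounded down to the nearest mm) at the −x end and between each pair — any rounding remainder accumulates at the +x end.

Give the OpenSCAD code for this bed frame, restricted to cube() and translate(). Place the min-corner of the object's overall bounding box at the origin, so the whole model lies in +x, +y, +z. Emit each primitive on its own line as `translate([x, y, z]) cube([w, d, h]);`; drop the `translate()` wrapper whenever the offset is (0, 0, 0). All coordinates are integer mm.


cube([50, 50, 475]);
translate([0, 1018, 0]) cube([50, 50, 475]);
translate([1968, 0, 0]) cube([50, 50, 475]);
translate([1968, 1018, 0]) cube([50, 50, 475]);
translate([50, 0, 266]) cube([1918, 24, 148]);
translate([50, 1044, 266]) cube([1918, 24, 148]);
translate([0, 50, 266]) cube([24, 968, 148]);
translate([1994, 50, 266]) cube([24, 968, 148]);
translate([145, 0, 414]) cube([70, 1068, 24]);
translate([310, 0, 414]) cube([70, 1068, 24]);
translate([475, 0, 414]) cube([70, 1068, 24]);
translate([640, 0, 414]) cube([70, 1068, 24]);
translate([805, 0, 414]) cube([70, 1068, 24]);
translate([970, 0, 414]) cube([70, 1068, 24]);
translate([1135, 0, 414]) cube([70, 1068, 24]);
translate([1300, 0, 414]) cube([70, 1068, 24]);
translate([1465, 0, 414]) cube([70, 1068, 24]);
translate([1630, 0, 414]) cube([70, 1068, 24]);
translate([1795, 0, 414]) cube([70, 1068, 24]);


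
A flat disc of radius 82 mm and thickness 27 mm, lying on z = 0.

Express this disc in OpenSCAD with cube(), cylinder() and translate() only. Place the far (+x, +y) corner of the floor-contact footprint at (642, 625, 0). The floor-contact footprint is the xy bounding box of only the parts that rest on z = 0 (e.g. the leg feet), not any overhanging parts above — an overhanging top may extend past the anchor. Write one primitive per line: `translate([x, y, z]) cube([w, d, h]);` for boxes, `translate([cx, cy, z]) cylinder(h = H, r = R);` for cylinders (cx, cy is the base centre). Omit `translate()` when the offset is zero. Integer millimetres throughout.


translate([560, 543, 0]) cylinder(h = 27, r = 82);


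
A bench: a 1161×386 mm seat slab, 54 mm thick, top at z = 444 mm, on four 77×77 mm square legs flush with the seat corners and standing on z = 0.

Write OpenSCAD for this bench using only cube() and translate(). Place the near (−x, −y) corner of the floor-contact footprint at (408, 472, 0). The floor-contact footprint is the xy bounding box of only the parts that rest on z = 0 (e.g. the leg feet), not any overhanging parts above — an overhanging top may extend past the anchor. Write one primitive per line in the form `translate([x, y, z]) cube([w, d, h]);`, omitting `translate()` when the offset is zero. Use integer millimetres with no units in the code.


translate([408, 472, 390]) cube([1161, 386, 54]);
translate([408, 472, 0]) cube([77, 77, 390]);
translate([408, 781, 0]) cube([77, 77, 390]);
translate([1492, 472, 0]) cube([77, 77, 390]);
translate([1492, 781, 0]) cube([77, 77, 390]);


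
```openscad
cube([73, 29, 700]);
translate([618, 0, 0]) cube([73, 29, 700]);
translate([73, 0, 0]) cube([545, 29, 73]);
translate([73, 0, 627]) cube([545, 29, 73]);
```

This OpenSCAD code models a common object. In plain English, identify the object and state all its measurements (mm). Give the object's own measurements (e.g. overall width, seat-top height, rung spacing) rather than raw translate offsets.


A rectangular picture frame lying in the x–z plane (depth along y). The opening is 545 mm wide (x) by 554 mm tall (z), surrounded by a border 73 mm wide on all four sides. The frame is 29 mm deep and is made of two full-height vertical stiles with two horizontal rails fitted between them.


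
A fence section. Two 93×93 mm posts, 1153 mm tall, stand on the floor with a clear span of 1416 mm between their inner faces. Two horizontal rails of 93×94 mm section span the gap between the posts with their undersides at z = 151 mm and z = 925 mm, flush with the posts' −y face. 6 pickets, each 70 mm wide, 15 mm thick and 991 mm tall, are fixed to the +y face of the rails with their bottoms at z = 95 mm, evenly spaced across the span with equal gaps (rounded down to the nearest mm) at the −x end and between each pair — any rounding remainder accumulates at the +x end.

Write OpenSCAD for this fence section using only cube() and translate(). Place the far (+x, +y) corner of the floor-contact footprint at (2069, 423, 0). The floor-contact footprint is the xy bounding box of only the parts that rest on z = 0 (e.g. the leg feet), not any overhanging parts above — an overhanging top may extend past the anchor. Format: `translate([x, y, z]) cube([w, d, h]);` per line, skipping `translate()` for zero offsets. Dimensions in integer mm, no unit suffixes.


translate([467, 330, 0]) cube([93, 93, 1153]);
translate([1976, 330, 0]) cube([93, 93, 1153]);
translate([560, 330, 151]) cube([1416, 93, 94]);
translate([560, 330, 925]) cube([1416, 93, 94]);
translate([702, 423, 95]) cube([70, 15, 991]);
translate([914, 423, 95]) cube([70, 15, 991]);
translate([1126, 423, 95]) cube([70, 15, 991]);
translate([1338, 423, 95]) cube([70, 15, 991]);
translate([1550, 423, 95]) cube([70, 15, 991]);
translate([1762, 423, 95]) cube([70, 15, 991]);


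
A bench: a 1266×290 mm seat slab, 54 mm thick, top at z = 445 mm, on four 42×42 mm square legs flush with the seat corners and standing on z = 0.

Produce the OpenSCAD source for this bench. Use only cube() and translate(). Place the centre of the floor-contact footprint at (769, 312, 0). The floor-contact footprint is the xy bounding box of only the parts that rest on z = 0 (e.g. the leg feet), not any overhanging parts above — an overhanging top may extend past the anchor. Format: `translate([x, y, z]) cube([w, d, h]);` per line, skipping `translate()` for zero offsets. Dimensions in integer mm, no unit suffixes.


translate([136, 167, 391]) cube([1266, 290, 54]);
translate([136, 167, 0]) cube([42, 42, 391]);
translate([136, 415, 0]) cube([42, 42, 391]);
translate([1360, 167, 0]) cube([42, 42, 391]);
translate([1360, 415, 0]) cube([42, 42, 391]);


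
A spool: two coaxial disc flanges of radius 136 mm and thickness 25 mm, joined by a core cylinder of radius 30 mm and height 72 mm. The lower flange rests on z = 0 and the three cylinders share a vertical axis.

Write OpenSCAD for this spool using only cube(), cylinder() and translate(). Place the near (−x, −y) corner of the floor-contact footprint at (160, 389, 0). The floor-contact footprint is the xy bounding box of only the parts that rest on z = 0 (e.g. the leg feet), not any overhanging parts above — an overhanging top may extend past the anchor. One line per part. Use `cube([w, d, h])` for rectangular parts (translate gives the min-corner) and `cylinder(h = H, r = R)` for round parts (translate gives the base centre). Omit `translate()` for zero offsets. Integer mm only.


translate([296, 525, 0]) cylinder(h = 25, r = 136);
translate([296, 525, 25]) cylinder(h = 72, r = 30);
translate([296, 525, 97]) cylinder(h = 25, r = 136);


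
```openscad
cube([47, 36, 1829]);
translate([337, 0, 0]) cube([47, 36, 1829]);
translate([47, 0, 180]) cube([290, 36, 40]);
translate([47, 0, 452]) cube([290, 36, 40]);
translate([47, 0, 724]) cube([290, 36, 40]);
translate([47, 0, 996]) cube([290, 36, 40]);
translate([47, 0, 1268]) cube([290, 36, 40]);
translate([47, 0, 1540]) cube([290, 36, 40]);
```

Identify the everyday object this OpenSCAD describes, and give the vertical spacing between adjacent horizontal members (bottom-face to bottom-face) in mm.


A ladder. The rung spacing is 272 mm.

Two tall 47×36 posts with 6 short bars between them — a ladder. Adjacent rungs sit at z = 180 and z = 452, so the spacing is 452 − 180 = 272 mm.


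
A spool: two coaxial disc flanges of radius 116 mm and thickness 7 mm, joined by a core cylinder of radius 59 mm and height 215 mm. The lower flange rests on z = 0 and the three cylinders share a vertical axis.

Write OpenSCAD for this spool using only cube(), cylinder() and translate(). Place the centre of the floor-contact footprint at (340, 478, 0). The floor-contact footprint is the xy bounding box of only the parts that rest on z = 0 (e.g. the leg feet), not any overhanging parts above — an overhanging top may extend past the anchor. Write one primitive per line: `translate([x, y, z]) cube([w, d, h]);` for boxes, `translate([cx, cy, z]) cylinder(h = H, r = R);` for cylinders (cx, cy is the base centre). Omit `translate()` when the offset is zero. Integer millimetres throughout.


translate([340, 478, 0]) cylinder(h = 7, r = 116);
translate([340, 478, 7]) cylinder(h = 215, r = 59);
translate([340, 478, 222]) cylinder(h = 7, r = 116);


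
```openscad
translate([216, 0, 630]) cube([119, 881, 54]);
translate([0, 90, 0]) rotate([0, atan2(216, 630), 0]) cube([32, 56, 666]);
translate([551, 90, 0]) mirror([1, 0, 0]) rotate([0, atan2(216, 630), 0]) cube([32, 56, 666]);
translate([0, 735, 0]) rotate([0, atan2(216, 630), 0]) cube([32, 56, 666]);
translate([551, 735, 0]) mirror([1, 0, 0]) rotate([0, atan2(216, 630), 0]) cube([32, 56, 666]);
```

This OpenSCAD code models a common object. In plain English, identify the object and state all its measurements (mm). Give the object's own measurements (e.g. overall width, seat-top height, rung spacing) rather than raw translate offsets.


A sawhorse. A 119×881×54 mm beam (x, y, z) sits on two A-frame leg pairs. Each pair is two raked legs of 32×56 mm section (56 mm along y) splaying symmetrically in x. Each leg rises 630 mm vertically over 216 mm of horizontal reach and is 666 mm long along its own axis. Every leg's outer bottom edge rests on the floor and its outer top edge meets a bottom edge of the beam — the left legs (tilting toward +x) meet the beam's −x bottom edge, the right legs (their mirror images, tilting toward −x) meet its +x bottom edge — so the leg tops tuck under the beam, the beam's underside is 630 mm above the floor, and the feet are 551 mm apart outside-to-outside with the beam centred between them. The two leg pairs are set in 90 mm from either end of the beam.


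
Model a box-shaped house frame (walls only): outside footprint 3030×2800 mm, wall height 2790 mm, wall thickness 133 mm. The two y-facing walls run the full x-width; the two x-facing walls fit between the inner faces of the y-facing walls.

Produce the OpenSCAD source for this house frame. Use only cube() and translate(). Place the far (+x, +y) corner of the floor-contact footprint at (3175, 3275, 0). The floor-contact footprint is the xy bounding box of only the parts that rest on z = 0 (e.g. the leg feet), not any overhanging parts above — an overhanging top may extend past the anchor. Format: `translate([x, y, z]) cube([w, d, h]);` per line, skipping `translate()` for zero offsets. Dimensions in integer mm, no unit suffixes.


translate([145, 475, 0]) cube([3030, 133, 2790]);
translate([145, 3142, 0]) cube([3030, 133, 2790]);
translate([145, 608, 0]) cube([133, 2534, 2790]);
translate([3042, 608, 0]) cube([133, 2534, 2790]);


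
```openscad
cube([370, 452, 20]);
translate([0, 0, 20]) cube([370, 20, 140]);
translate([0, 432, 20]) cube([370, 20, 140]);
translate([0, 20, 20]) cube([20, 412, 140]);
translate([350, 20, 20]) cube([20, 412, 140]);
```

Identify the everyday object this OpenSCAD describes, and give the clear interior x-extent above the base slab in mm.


An open box. The internal width is 330 mm.

A 370×452 base slab with four walls standing on it — an open box. The base is 370 mm wide and the walls are 20 mm thick, so the internal width is 370 − 2 × 20 = 330 mm.


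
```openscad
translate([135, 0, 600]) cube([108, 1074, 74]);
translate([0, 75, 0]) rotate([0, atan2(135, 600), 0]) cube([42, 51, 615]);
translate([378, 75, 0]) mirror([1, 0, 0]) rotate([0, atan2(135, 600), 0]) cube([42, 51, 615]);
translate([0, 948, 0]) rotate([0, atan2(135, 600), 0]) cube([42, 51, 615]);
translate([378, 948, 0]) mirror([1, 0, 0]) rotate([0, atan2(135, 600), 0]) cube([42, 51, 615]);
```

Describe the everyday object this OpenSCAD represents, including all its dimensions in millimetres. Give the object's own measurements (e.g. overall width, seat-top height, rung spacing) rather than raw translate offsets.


A sawhorse. A 108×1074×74 mm beam (x, y, z) sits on two A-frame leg pairs. Each pair is two raked legs of 42×51 mm section (51 mm along y) splaying symmetrically in x. Each leg rises 600 mm vertically over 135 mm of horizontal reach and is 615 mm long along its own axis. Every leg's outer bottom edge rests on the floor and its outer top edge meets a bottom edge of the beam — the left legs (tilting toward +x) meet the beam's −x bottom edge, the right legs (their mirror images, tilting toward −x) meet its +x bottom edge — so the leg tops tuck under the beam, the beam's underside is 600 mm above the floor, and the feet are 378 mm apart outside-to-outside with the beam centred between them. The two leg pairs are set in 75 mm from either end of the beam.


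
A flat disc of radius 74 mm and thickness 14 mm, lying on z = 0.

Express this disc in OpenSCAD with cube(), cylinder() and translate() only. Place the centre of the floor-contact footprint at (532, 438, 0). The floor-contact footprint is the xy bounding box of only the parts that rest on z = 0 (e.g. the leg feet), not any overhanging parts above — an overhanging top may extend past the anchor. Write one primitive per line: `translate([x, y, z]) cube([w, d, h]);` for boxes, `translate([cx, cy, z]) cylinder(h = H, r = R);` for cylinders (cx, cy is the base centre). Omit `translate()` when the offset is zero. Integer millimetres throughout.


translate([532, 438, 0]) cylinder(h = 14, r = 74);


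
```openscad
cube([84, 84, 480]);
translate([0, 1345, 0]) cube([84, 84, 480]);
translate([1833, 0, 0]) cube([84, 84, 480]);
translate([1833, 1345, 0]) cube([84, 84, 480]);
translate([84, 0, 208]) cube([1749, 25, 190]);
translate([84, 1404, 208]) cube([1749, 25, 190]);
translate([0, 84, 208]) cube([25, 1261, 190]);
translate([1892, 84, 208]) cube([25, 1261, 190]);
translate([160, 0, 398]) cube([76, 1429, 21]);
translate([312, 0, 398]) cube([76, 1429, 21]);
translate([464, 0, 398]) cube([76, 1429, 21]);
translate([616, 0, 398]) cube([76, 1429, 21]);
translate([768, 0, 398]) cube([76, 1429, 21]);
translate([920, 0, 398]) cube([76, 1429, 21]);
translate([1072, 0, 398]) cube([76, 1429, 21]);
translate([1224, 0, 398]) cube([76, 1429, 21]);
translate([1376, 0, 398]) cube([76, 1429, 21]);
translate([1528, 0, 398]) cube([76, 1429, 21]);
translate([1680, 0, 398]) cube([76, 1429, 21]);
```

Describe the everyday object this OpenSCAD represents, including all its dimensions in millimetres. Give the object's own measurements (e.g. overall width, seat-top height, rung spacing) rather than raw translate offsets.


A bed frame 1917 mm long (x) by 1429 mm wide (y). Four 84×84 mm corner posts, 480 mm tall, at the corners of the footprint. Four rails of 25 mm thickness and 190 mm height run between adjacent posts with their undersides at z = 208 mm, their outer faces flush with the outside of the frame (the two x-running rails run between the posts' inner faces; the two y-running rails run between the posts' inner faces). 11 slats, each 76 mm wide (x) and 21 mm thick, lie across the top of the two x-running rails, running the full 1429 mm width of the frame in y; along x they sit between the end posts with a 76 mm gap after the −x posts and between neighbouring slats, leaving 77 mm before the +x posts.


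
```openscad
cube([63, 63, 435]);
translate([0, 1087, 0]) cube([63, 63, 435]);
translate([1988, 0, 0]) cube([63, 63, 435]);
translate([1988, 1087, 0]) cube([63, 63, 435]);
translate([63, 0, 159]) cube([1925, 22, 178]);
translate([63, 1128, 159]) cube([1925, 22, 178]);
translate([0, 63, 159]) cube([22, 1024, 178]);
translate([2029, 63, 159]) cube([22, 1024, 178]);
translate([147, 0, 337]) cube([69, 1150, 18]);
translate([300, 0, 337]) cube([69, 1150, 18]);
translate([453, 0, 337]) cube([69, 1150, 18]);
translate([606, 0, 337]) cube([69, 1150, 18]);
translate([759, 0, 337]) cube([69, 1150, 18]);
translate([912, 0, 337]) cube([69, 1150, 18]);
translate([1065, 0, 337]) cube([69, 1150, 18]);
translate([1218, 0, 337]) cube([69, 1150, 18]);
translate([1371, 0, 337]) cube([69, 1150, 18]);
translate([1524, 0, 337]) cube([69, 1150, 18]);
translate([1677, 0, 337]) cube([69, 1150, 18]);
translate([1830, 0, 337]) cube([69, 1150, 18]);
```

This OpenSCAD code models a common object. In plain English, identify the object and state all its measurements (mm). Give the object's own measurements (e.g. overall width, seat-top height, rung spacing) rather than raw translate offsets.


A bed frame 2051 mm long (x) by 1150 mm wide (y). Four 63×63 mm corner posts, 435 mm tall, at the corners of the footprint. Four rails of 22 mm thickness and 178 mm height run between adjacent posts with their undersides at z = 159 mm, their outer faces flush with the outside of the frame (the two x-running rails run between the posts' inner faces; the two y-running rails run between the posts' inner faces). 12 slats, each 69 mm wide (x) and 18 mm thick, lie across the top of the two x-running rails, running the full 1150 mm width of the frame in y; along x they sit between the end posts with a 84 mm gap after the −x posts and between neighbouring slats, leaving 89 mm before the +x posts.


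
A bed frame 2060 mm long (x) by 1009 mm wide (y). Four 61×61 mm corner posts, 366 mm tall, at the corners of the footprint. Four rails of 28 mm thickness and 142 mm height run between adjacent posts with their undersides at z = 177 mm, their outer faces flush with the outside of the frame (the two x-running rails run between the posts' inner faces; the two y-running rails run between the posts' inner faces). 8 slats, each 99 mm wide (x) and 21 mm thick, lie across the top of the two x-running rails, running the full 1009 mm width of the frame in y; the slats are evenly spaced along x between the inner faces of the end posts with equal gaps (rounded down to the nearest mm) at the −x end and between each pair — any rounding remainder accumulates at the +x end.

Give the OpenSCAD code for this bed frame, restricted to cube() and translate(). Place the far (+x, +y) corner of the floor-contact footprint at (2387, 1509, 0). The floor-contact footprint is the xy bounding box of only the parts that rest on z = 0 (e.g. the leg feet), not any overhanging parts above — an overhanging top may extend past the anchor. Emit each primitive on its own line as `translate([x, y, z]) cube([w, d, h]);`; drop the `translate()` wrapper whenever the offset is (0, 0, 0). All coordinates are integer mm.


translate([327, 500, 0]) cube([61, 61, 366]);
translate([327, 1448, 0]) cube([61, 61, 366]);
translate([2326, 500, 0]) cube([61, 61, 366]);
translate([2326, 1448, 0]) cube([61, 61, 366]);
translate([388, 500, 177]) cube([1938, 28, 142]);
translate([388, 1481, 177]) cube([1938, 28, 142]);
translate([327, 561, 177]) cube([28, 887, 142]);
translate([2359, 561, 177]) cube([28, 887, 142]);
translate([515, 500, 319]) cube([99, 1009, 21]);
translate([741, 500, 319]) cube([99, 1009, 21]);
translate([967, 500, 319]) cube([99, 1009, 21]);
translate([1193, 500, 319]) cube([99, 1009, 21]);
translate([1419, 500, 319]) cube([99, 1009, 21]);
translate([1645, 500, 319]) cube([99, 1009, 21]);
translate([1871, 500, 319]) cube([99, 1009, 21]);
translate([2097, 500, 319]) cube([99, 1009, 21]);


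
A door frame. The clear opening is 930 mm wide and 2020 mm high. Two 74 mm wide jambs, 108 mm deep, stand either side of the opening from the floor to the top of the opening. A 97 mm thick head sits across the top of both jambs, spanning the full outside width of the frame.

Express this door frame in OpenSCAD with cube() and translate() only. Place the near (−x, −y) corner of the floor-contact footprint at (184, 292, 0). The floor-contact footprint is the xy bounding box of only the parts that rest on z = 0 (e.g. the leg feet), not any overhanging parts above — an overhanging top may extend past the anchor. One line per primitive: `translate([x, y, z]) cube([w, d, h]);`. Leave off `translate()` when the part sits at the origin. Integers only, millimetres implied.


translate([184, 292, 0]) cube([74, 108, 2020]);
translate([1188, 292, 0]) cube([74, 108, 2020]);
translate([184, 292, 2020]) cube([1078, 108, 97]);


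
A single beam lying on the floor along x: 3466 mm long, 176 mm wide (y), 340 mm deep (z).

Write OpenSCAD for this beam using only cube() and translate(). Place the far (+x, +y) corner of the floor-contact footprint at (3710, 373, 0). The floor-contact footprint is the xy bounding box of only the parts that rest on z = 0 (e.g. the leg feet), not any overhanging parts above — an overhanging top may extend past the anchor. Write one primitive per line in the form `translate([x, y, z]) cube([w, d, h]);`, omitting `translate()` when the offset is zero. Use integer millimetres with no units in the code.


translate([244, 197, 0]) cube([3466, 176, 340]);


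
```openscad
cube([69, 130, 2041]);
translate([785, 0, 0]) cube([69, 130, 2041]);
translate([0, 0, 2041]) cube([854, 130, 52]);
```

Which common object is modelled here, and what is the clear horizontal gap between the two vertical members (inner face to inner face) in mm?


A door frame. The clear opening width is 716 mm.

Two 2041 mm tall posts with a header on top — a door frame. The left jamb is 69 mm wide at x = 0; the right jamb starts at x = 785. The clear opening is 785 − 69 = 716 mm.


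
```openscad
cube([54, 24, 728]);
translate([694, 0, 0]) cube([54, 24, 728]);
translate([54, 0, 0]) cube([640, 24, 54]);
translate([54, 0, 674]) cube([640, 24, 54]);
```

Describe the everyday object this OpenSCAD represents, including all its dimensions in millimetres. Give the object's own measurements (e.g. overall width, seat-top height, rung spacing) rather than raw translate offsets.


A rectangular picture frame lying in the x–z plane (depth along y). The opening is 640 mm wide (x) by 620 mm tall (z), surrounded by a border 54 mm wide on all four sides. The frame is 24 mm deep and is made of two full-height vertical stiles with two horizontal rails fitted between them.


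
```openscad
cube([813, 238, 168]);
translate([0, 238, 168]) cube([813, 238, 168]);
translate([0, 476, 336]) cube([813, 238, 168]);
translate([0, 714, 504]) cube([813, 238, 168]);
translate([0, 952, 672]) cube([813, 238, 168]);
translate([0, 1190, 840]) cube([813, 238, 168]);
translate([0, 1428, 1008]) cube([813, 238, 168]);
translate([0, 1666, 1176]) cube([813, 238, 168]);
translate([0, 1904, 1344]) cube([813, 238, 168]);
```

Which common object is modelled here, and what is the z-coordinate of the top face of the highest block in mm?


A staircase. The total rise is 1512 mm.

9 identical blocks, each offset up and back from the previous — a staircase. Each step is 168 mm tall and there are 9 of them, so the total rise is 9 × 168 = 1512 mm.


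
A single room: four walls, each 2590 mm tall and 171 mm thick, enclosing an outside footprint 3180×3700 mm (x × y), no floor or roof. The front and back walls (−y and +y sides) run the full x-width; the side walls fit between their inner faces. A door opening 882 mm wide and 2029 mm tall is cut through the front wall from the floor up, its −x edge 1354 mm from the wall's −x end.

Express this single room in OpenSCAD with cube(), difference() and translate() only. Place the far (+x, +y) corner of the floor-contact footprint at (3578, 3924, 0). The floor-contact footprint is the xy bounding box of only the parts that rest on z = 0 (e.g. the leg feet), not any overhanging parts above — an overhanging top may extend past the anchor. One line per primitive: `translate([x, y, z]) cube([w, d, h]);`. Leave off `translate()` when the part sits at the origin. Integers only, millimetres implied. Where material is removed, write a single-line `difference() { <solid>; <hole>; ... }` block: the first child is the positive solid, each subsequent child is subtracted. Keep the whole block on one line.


difference() { translate([398, 224, 0]) cube([3180, 171, 2590]); translate([1752, 224, 0]) cube([882, 171, 2029]); }
translate([398, 3753, 0]) cube([3180, 171, 2590]);
translate([398, 395, 0]) cube([171, 3358, 2590]);
translate([3407, 395, 0]) cube([171, 3358, 2590]);


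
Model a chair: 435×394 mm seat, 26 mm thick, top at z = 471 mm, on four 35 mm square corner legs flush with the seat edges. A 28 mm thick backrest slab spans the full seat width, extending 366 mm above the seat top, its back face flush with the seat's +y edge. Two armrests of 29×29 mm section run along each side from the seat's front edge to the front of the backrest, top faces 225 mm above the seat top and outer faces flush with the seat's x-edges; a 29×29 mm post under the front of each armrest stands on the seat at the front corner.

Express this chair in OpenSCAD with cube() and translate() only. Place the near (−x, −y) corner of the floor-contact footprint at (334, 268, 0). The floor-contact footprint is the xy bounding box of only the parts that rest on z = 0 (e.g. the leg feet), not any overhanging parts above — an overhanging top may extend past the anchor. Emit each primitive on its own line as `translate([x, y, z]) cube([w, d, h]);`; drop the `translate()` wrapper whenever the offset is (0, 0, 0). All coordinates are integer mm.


translate([334, 268, 445]) cube([435, 394, 26]);
translate([334, 268, 0]) cube([35, 35, 445]);
translate([734, 268, 0]) cube([35, 35, 445]);
translate([334, 627, 0]) cube([35, 35, 445]);
translate([734, 627, 0]) cube([35, 35, 445]);
translate([334, 634, 471]) cube([435, 28, 366]);
translate([334, 268, 667]) cube([29, 366, 29]);
translate([740, 268, 667]) cube([29, 366, 29]);
translate([334, 268, 471]) cube([29, 29, 196]);
translate([740, 268, 471]) cube([29, 29, 196]);
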